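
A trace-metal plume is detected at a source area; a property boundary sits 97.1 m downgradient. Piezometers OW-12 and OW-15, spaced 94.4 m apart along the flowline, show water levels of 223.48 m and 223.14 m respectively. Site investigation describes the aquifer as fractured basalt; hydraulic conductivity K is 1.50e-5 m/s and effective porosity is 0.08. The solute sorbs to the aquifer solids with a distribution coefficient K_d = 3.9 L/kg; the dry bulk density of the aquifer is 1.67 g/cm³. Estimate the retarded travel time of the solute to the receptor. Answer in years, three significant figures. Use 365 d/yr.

Hydraulic gradient i = (223.48 − 223.14) / 94.4 = 0.34 / 94.4 = 0.003602
K = 1.50e-5 m/s × 86400 s/d = 1.296 m/d
Darcy flux q = K·i = 1.296 × 0.003602 = 0.004668 m/d
Average linear velocity = 0.004668 / 0.08 = 0.05835 m/d
Retardation R = 1 + ρ_b·K_d/n = 1 + 1.67×3.9/0.08 = 82.41
Contaminant velocity v_c = v/R = 0.05835/82.41 = 7.080e-4 m/d
t = L/v_c = 97.1/7.080e-4 = 137100 d
   = 137100/365 = 376 yr

376 years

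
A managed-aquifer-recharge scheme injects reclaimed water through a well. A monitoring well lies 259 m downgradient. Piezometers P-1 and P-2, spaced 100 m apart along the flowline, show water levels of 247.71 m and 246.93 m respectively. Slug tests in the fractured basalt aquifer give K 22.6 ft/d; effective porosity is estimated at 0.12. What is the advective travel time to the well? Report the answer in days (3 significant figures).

Hydraulic gradient i = (247.71 − 246.93) / 100 = 0.78 / 100 = 0.007800
K = 22.6 ft/d × 0.3048 = 6.888 m/d
q = Ki = 6.888 × 0.007800 = 0.05373 m/d
v = Ki/n = 6.888·0.007800/0.12 = 0.4478 m/d
t = L / v = 259 / 0.4478 = 578.4 d

578 days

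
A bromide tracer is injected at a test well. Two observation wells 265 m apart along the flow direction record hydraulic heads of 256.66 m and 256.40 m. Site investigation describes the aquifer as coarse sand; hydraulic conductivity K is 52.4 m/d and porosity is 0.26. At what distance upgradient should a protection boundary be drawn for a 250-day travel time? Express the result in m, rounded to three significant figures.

49.4 m

Hydraulic gradient i = (256.66 − 256.40) / 265 = 0.26 / 265 = 9.811e-4
Specific discharge q = 52.4 × 9.811e-4 = 0.05141 m/d
Average linear velocity = 0.05141 / 0.26 = 0.1977 m/d
L = v × T = 0.1977 × 250 = 49.43 m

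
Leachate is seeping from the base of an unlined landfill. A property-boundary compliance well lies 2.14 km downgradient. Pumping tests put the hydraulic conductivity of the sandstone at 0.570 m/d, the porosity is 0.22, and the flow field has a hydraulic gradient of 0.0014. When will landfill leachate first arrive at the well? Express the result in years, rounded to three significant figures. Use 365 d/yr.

1620 years

q = Ki = 0.570 × 0.0014 = 7.980e-4 m/d
Seepage velocity v = q / n = 7.980e-4 / 0.22 = 0.003627 m/d
L = 2.14 km = 2140 m
t = L / v = 2140 / 0.003627 = 590000 d
   = 590000 / 365 = 1620 yr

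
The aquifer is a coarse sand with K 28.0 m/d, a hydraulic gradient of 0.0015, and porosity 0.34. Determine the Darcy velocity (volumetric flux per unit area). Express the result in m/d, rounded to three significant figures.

q = Ki = 28.0 × 0.0015 = 0.04200 m/d

0.0420 m/d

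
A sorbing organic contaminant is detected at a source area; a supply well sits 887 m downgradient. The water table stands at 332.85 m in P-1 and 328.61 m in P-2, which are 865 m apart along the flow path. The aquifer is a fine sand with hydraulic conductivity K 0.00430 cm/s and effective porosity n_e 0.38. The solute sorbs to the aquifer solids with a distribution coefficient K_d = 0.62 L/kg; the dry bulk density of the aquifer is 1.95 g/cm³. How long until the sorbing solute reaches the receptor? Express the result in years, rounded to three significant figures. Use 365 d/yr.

212 years

Hydraulic gradient i = (332.85 − 328.61) / 865 = 4.24 / 865 = 0.004902
K = 0.00430 cm/s × 864 = 3.715 m/d
Specific discharge q = 3.715 × 0.004902 = 0.01821 m/d
v = Ki/n = 3.715·0.004902/0.38 = 0.04792 m/d
Retardation R = 1 + ρ_b·K_d/n = 1 + 1.95×0.62/0.38 = 4.182
Contaminant velocity v_c = v/R = 0.04792/4.182 = 0.01146 m/d
t = L/v_c = 887/0.01146 = 77400 d
   = 77400/365 = 212 yr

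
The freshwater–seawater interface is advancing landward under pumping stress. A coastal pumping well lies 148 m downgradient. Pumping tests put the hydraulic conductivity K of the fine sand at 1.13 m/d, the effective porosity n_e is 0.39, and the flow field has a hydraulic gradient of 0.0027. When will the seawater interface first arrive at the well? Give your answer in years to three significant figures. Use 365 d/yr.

51.8 years

Darcy flux q = K·i = 1.13 × 0.0027 = 0.003051 m/d
v_s = q/n_e = 0.003051/0.39 = 0.007823 m/d
t = L / v = 148 / 0.007823 = 18920 d
   = 18920 / 365 = 51.8 yr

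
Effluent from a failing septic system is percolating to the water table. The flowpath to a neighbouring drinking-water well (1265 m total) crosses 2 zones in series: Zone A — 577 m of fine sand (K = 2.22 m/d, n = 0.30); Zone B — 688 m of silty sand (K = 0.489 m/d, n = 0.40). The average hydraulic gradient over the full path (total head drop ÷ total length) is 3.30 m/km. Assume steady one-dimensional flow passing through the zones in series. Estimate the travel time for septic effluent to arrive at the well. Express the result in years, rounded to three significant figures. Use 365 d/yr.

For zones in series the flux q is common to all zones; the equivalent conductivity is the harmonic (thickness-weighted) mean, K_eq = L_total / Σ(L_j/K_j).
Σ(L/K) = 577/2.22 + 688/0.489 = 259.9 + 1407 = 1667 d
K_eq = L_total / Σ(L/K) = 1265 / 1667 = 0.7589 m/d
q = K_eq · i = 0.7589 × 0.0033 = 0.002504 m/d (same in every zone)
Zone A: v = q/n = 0.002504/0.30 = 0.008348 m/d → t_A = 577/0.008348 = 69120 d
Zone B: v = q/n = 0.002504/0.40 = 0.006261 m/d → t_B = 688/0.006261 = 109900 d
Total t = 69120 + 109900 = 179000 d
   = 179000 / 365 = 490 yr

490 years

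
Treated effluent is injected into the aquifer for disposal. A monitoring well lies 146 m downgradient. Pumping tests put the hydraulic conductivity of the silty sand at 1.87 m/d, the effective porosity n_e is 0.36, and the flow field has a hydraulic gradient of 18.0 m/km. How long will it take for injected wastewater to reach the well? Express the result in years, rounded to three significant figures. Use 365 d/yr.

4.28 years

q = Ki = 1.87 × 0.018 = 0.03366 m/d
v_s = q/n_e = 0.03366/0.36 = 0.09350 m/d
t = L / v = 146 / 0.09350 = 1561 d
   = 1561 / 365 = 4.28 yr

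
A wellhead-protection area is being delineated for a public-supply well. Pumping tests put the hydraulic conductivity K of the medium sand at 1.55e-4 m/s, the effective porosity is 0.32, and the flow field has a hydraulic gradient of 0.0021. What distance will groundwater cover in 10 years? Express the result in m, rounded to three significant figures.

321 m

K = 1.55e-4 m/s × 86400 s/d = 13.39 m/d
Darcy flux q = K·i = 13.39 × 0.0021 = 0.02812 m/d
v = Ki/n = 13.39·0.0021/0.32 = 0.08788 m/d
T = 10 yr × 365 = 3650 d
L = v × T = 0.08788 × 3650 = 320.8 m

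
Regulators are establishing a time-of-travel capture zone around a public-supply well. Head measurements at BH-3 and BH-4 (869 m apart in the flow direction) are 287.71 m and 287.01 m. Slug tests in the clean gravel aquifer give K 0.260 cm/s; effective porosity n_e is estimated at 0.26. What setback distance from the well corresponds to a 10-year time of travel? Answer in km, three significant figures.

2.54 km

Hydraulic gradient i = (287.71 − 287.01) / 869 = 0.70 / 869 = 8.055e-4
K = 0.260 cm/s × 864 = 224.6 m/d
Specific discharge q = 224.6 × 8.055e-4 = 0.1810 m/d
Seepage velocity v = q / n = 0.1810 / 0.26 = 0.6960 m/d
T = 10 yr × 365 = 3650 d
L = v × T = 0.6960 × 3650 = 2540 m
   = 2.54 km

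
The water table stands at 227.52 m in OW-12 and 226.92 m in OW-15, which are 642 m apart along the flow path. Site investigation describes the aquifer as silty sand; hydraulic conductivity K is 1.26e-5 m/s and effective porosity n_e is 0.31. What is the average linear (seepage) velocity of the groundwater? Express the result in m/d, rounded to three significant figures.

0.00328 m/d

Hydraulic gradient i = (227.52 − 226.92) / 642 = 0.60 / 642 = 9.346e-4
K = 1.26e-5 m/s × 86400 s/d = 1.089 m/d
q = Ki = 1.089 × 9.346e-4 = 0.001017 m/d
v_s = q/n_e = 0.001017/0.31 = 0.003282 m/d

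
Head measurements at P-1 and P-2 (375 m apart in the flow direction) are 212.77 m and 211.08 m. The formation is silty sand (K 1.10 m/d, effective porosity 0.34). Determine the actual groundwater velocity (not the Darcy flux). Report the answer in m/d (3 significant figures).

Hydraulic gradient i = (212.77 − 211.08) / 375 = 1.69 / 375 = 0.004507
Specific discharge q = 1.10 × 0.004507 = 0.004957 m/d
Average linear velocity = 0.004957 / 0.34 = 0.01458 m/d

0.0146 m/d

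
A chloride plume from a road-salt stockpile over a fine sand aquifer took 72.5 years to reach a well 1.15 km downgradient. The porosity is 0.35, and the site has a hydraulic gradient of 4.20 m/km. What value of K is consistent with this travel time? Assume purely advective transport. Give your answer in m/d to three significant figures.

3.62 m/d

t = 72.5 years = 26460 d
L = 1.15 km = 1150 m
v = L / t = 1150 / 26460 = 0.04346 m/d
K = v · n / i = 0.04346 × 0.35 / 0.0042 = 3.62 m/d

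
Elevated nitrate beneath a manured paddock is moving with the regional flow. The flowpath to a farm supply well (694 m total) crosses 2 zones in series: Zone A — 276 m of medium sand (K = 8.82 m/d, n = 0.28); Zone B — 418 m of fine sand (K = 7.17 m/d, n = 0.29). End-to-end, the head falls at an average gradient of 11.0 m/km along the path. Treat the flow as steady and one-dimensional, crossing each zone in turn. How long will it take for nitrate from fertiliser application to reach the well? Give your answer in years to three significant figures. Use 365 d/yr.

Steady 1-D flow in series ⇒ the Darcy flux q is identical in every zone and the zone head losses add (resistances L/K in series).
Σ(L/K) = 276/8.82 + 418/7.17 = 31.29 + 58.30 = 89.59 d
K_eq = L_total / Σ(L/K) = 694 / 89.59 = 7.746 m/d
q = K_eq · i = 7.746 × 0.011 = 0.08521 m/d (same in every zone)
Zone A: v = q/n = 0.08521/0.28 = 0.3043 m/d → t_A = 276/0.3043 = 906.9 d
Zone B: v = q/n = 0.08521/0.29 = 0.2938 m/d → t_B = 418/0.2938 = 1423 d
Total t = 906.9 + 1423 = 2330 d
   = 2330 / 365 = 6.38 yr

6.38 years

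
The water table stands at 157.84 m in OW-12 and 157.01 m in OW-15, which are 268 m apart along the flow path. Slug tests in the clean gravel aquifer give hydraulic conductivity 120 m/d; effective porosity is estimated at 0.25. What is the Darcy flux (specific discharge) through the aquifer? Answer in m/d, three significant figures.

Hydraulic gradient i = (157.84 − 157.01) / 268 = 0.83 / 268 = 0.003097
Specific discharge q = 120 × 0.003097 = 0.3716 m/d

0.372 m/d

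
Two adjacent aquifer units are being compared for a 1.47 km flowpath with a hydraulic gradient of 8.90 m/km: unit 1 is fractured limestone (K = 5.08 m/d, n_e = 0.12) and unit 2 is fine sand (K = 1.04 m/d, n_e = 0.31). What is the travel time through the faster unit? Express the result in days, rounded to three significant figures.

Unit 1 (fractured limestone): v = 5.08×0.0089/0.12 = 0.3768 m/d, t = 1470/0.3768 = 3902 d
Unit 2 (fine sand): v = 1.04×0.0089/0.31 = 0.02986 m/d, t = 1470/0.02986 = 49230 d
Faster unit: t = 3900 d

3900 days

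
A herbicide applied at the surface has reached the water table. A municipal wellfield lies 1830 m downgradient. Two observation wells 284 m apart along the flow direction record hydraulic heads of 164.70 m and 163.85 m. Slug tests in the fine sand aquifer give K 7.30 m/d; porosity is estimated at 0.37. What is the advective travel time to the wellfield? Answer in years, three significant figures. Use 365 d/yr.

Hydraulic gradient i = (164.70 − 163.85) / 284 = 0.85 / 284 = 0.002993
Darcy flux q = K·i = 7.30 × 0.002993 = 0.02185 m/d
Seepage velocity v = q / n = 0.02185 / 0.37 = 0.05905 m/d
t = L / v = 1830 / 0.05905 = 30990 d
   = 30990 / 365 = 84.9 yr

84.9 years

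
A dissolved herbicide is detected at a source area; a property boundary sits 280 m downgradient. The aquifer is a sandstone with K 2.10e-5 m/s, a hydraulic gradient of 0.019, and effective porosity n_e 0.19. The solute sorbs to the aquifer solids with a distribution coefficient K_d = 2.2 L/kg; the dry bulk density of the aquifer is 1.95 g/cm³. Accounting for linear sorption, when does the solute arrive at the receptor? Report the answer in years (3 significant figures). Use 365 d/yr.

K = 2.10e-5 m/s × 86400 s/d = 1.814 m/d
q = Ki = 1.814 × 0.019 = 0.03447 m/d
v = Ki/n = 1.814·0.019/0.19 = 0.1814 m/d
Retardation R = 1 + ρ_b·K_d/n = 1 + 1.95×2.2/0.19 = 23.58
Contaminant velocity v_c = v/R = 0.1814/23.58 = 0.007695 m/d
t = L/v_c = 280/0.007695 = 36390 d
   = 36390/365 = 99.7 yr

99.7 years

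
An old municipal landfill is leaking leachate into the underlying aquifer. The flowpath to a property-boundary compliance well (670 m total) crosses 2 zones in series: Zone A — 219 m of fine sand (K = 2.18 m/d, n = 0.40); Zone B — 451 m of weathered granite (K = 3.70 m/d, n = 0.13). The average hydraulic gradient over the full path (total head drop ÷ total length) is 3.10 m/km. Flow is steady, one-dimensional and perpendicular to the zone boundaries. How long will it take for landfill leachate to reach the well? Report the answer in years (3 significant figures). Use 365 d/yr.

Steady 1-D flow in series ⇒ the Darcy flux q is identical in every zone and the zone head losses add (resistances L/K in series).
Σ(L/K) = 219/2.18 + 451/3.70 = 100.5 + 121.9 = 222.4 d
K_eq = L_total / Σ(L/K) = 670 / 222.4 = 3.013 m/d
q = K_eq · i = 3.013 × 0.0031 = 0.009341 m/d (same in every zone)
Zone A: v = q/n = 0.009341/0.40 = 0.02335 m/d → t_A = 219/0.02335 = 9378 d
Zone B: v = q/n = 0.009341/0.13 = 0.07185 m/d → t_B = 451/0.07185 = 6277 d
Total t = 9378 + 6277 = 15650 d
   = 15650 / 365 = 42.9 yr

42.9 years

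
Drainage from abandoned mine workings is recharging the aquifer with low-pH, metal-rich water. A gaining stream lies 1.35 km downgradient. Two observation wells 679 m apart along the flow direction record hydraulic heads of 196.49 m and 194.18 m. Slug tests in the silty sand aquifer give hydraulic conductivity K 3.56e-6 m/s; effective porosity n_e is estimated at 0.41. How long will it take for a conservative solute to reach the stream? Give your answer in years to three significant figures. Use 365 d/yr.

1450 years

Hydraulic gradient i = (196.49 − 194.18) / 679 = 2.31 / 679 = 0.003402
K = 3.56e-6 m/s × 86400 s/d = 0.3076 m/d
Specific discharge q = 0.3076 × 0.003402 = 0.001046 m/d
v_s = q/n_e = 0.001046/0.41 = 0.002552 m/d
L = 1.35 km = 1350 m
t = L / v = 1350 / 0.002552 = 528900 d
   = 528900 / 365 = 1450 yr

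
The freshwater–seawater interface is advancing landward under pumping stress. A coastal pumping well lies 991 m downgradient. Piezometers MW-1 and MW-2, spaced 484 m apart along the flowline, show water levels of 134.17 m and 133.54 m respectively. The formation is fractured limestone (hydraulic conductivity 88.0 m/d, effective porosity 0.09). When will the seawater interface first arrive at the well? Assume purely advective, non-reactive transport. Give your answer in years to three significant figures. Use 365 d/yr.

Hydraulic gradient i = (134.17 − 133.54) / 484 = 0.63 / 484 = 0.001302
q = Ki = 88.0 × 0.001302 = 0.1145 m/d
Average linear velocity = 0.1145 / 0.09 = 1.273 m/d
t = L / v = 991 / 1.273 = 778.6 d
   = 778.6 / 365 = 2.13 yr

2.13 years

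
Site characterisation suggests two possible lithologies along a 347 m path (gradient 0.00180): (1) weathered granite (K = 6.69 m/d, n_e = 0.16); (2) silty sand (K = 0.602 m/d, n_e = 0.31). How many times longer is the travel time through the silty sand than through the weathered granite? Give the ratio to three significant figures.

21.5

Unit 1 (weathered granite): v = 6.69×0.0018/0.16 = 0.07526 m/d, t = 347/0.07526 = 4611 d
Unit 2 (silty sand): v = 0.602×0.0018/0.31 = 0.003495 m/d, t = 347/0.003495 = 99270 d
t(silty sand) / t(weathered granite) = 99270/4611 = 21.5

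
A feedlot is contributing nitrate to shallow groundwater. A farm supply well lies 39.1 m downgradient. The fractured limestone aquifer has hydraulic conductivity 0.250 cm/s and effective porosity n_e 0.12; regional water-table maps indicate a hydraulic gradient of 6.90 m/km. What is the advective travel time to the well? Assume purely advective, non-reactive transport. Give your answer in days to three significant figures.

K = 0.250 cm/s × 864 = 216.0 m/d
Darcy flux q = K·i = 216.0 × 0.0069 = 1.490 m/d
v_s = q/n_e = 1.490/0.12 = 12.42 m/d
t = L / v = 39.1 / 12.42 = 3.148 d

3.15 days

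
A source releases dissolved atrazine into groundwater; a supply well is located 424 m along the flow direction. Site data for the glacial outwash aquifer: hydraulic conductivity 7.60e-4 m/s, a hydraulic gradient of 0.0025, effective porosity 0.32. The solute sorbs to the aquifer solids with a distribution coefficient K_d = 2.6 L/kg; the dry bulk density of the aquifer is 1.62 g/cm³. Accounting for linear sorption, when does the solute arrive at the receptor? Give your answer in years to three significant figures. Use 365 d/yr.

K = 7.60e-4 m/s × 86400 s/d = 65.66 m/d
Specific discharge q = 65.66 × 0.0025 = 0.1642 m/d
v = Ki/n = 65.66·0.0025/0.32 = 0.5130 m/d
Retardation R = 1 + ρ_b·K_d/n = 1 + 1.62×2.6/0.32 = 14.16
Contaminant velocity v_c = v/R = 0.5130/14.16 = 0.03622 m/d
t = L/v_c = 424/0.03622 = 11710 d
   = 11710/365 = 32.1 yr

32.1 years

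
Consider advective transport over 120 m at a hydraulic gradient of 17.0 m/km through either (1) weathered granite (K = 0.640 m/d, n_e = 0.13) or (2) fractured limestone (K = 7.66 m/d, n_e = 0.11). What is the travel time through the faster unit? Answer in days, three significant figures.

101 days

Unit 1 (weathered granite): v = 0.640×0.017/0.13 = 0.08369 m/d, t = 120/0.08369 = 1434 d
Unit 2 (fractured limestone): v = 7.66×0.017/0.11 = 1.184 m/d, t = 120/1.184 = 101.4 d
Faster unit: t = 101 d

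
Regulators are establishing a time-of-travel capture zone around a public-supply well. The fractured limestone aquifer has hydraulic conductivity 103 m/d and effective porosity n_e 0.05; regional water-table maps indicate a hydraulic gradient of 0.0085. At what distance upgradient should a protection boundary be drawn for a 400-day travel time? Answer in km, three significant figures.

Darcy flux q = K·i = 103 × 0.0085 = 0.8755 m/d
v = Ki/n = 103·0.0085/0.05 = 17.51 m/d
L = v × T = 17.51 × 400 = 7004 m
   = 7.00 km

7.00 km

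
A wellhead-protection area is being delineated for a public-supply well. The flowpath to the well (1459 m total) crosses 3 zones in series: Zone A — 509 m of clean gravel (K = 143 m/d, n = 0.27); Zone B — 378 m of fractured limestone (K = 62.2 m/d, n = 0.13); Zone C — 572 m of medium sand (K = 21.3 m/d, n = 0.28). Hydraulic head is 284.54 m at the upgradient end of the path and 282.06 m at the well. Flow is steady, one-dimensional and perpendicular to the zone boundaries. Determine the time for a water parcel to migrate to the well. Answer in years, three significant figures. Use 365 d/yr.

14.0 years

Total head drop ΔH = 284.54 − 282.06 = 2.48 m
Continuity: the same q passes through each zone, so ΔH = q·Σ(L_j/K_j) — the zones act as resistances in series.
Σ(L/K) = 509/143 + 378/62.2 + 572/21.3 = 3.559 + 6.077 + 26.85 = 36.49 d
q = ΔH / Σ(L/K) = 2.48 / 36.49 = 0.06796 m/d (same in every zone)
Zone A: v = q/n = 0.06796/0.27 = 0.2517 m/d → t_A = 509/0.2517 = 2022 d
Zone B: v = q/n = 0.06796/0.13 = 0.5228 m/d → t_B = 378/0.5228 = 723.1 d
Zone C: v = q/n = 0.06796/0.28 = 0.2427 m/d → t_C = 572/0.2427 = 2357 d
Total t = 2022 + 723.1 + 2357 = 5102 d
   = 5102 / 365 = 14.0 yr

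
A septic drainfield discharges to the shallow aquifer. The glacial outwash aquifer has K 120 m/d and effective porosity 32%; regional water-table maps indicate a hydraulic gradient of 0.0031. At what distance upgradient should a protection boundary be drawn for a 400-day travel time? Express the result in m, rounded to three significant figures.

Specific discharge q = 120 × 0.0031 = 0.3720 m/d
v = Ki/n = 120·0.0031/0.32 = 1.162 m/d
L = v × T = 1.162 × 400 = 465.0 m

465 m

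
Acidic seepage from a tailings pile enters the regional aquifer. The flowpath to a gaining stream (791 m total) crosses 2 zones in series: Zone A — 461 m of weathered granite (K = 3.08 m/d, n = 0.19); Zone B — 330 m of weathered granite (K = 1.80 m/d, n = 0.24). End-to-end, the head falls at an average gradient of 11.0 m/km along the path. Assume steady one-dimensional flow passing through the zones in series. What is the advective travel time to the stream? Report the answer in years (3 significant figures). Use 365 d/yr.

Steady 1-D flow in series ⇒ the Darcy flux q is identical in every zone and the zone head losses add (resistances L/K in series).
Σ(L/K) = 461/3.08 + 330/1.80 = 149.7 + 183.3 = 333.0 d
K_eq = L_total / Σ(L/K) = 791 / 333.0 = 2.375 m/d
q = K_eq · i = 2.375 × 0.011 = 0.02613 m/d (same in every zone)
Zone A: v = q/n = 0.02613/0.19 = 0.1375 m/d → t_A = 461/0.1375 = 3352 d
Zone B: v = q/n = 0.02613/0.24 = 0.1089 m/d → t_B = 330/0.1089 = 3031 d
Total t = 3352 + 3031 = 6383 d
   = 6383 / 365 = 17.5 yr

17.5 years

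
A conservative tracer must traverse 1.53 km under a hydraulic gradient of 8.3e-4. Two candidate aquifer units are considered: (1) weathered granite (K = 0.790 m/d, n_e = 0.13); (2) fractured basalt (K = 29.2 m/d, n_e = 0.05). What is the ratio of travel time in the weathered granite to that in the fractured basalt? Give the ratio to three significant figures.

Unit 1 (weathered granite): v = 0.790×8.3e-4/0.13 = 0.005044 m/d, t = 1530/0.005044 = 303300 d
Unit 2 (fractured basalt): v = 29.2×8.3e-4/0.05 = 0.4847 m/d, t = 1530/0.4847 = 3156 d
t(weathered granite) / t(fractured basalt) = 303300/3156 = 96.1

96.1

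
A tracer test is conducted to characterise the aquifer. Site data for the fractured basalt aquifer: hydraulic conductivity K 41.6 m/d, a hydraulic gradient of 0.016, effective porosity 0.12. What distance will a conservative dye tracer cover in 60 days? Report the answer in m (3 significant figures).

333 m

q = Ki = 41.6 × 0.016 = 0.6656 m/d
Average linear velocity = 0.6656 / 0.12 = 5.547 m/d
L = v × T = 5.547 × 60 = 332.8 m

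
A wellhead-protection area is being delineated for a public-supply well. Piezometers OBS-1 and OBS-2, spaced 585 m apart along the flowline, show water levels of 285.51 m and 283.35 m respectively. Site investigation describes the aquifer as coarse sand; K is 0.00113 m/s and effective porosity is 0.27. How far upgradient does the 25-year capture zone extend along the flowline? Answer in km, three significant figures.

12.2 km

Hydraulic gradient i = (285.51 − 283.35) / 585 = 2.16 / 585 = 0.003692
K = 0.00113 m/s × 86400 s/d = 97.63 m/d
q = Ki = 97.63 × 0.003692 = 0.3605 m/d
Seepage velocity v = q / n = 0.3605 / 0.27 = 1.335 m/d
T = 25 yr × 365 = 9125 d
L = v × T = 1.335 × 9125 = 12180 m
   = 12.2 km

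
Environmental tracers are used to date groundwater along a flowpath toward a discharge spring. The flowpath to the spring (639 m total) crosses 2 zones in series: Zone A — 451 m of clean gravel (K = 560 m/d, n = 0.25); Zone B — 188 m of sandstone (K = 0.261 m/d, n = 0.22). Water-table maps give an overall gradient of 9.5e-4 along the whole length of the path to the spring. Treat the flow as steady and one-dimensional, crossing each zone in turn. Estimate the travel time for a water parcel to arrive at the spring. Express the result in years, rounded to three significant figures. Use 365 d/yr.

502 years

Steady 1-D flow in series ⇒ the Darcy flux q is identical in every zone and the zone head losses add (resistances L/K in series).
Σ(L/K) = 451/560 + 188/0.261 = 0.8054 + 720.3 = 721.1 d
K_eq = L_total / Σ(L/K) = 639 / 721.1 = 0.8861 m/d
q = K_eq · i = 0.8861 × 9.5e-4 = 8.418e-4 m/d (same in every zone)
Zone A: v = q/n = 8.418e-4/0.25 = 0.003367 m/d → t_A = 451/0.003367 = 133900 d
Zone B: v = q/n = 8.418e-4/0.22 = 0.003826 m/d → t_B = 188/0.003826 = 49130 d
Total t = 133900 + 49130 = 183100 d
   = 183100 / 365 = 502 yr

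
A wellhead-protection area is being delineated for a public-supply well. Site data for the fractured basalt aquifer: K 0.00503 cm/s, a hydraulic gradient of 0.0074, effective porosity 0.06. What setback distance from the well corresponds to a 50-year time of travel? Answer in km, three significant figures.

9.78 km

K = 0.00503 cm/s × 864 = 4.346 m/d
Darcy flux q = K·i = 4.346 × 0.0074 = 0.03216 m/d
Seepage velocity v = q / n = 0.03216 / 0.06 = 0.5360 m/d
T = 50 yr × 365 = 18250 d
L = v × T = 0.5360 × 18250 = 9782 m
   = 9.78 km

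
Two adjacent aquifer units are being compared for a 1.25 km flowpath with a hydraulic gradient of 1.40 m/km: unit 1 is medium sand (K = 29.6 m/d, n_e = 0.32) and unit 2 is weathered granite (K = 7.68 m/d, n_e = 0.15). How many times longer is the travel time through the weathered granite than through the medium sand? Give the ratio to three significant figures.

Unit 1 (medium sand): v = 29.6×0.0014/0.32 = 0.1295 m/d, t = 1250/0.1295 = 9653 d
Unit 2 (weathered granite): v = 7.68×0.0014/0.15 = 0.07168 m/d, t = 1250/0.07168 = 17440 d
t(weathered granite) / t(medium sand) = 17440/9653 = 1.81

1.81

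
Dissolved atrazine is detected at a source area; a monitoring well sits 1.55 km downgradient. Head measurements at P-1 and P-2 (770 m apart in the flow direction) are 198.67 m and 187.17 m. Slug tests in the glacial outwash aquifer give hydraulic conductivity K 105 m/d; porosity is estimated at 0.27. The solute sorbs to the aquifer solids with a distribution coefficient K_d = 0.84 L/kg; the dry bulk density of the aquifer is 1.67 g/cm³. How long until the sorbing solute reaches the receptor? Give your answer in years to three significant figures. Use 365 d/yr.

4.53 years

Hydraulic gradient i = (198.67 − 187.17) / 770 = 11.50 / 770 = 0.01494
Darcy flux q = K·i = 105 × 0.01494 = 1.568 m/d
Seepage velocity v = q / n = 1.568 / 0.27 = 5.808 m/d
Retardation R = 1 + ρ_b·K_d/n = 1 + 1.67×0.84/0.27 = 6.196
Contaminant velocity v_c = v/R = 5.808/6.196 = 0.9375 m/d
L = 1.55 km = 1550 m
t = L/v_c = 1550/0.9375 = 1653 d
   = 1653/365 = 4.53 yr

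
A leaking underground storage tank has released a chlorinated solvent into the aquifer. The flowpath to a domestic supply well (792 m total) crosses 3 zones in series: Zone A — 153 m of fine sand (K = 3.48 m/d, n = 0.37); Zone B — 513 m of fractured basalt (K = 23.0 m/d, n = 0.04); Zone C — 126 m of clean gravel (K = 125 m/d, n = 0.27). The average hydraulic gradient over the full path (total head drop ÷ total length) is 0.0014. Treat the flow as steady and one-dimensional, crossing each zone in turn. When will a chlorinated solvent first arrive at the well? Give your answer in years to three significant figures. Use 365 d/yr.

Steady 1-D flow in series ⇒ the Darcy flux q is identical in every zone and the zone head losses add (resistances L/K in series).
Σ(L/K) = 153/3.48 + 513/23.0 + 126/125 = 43.97 + 22.30 + 1.008 = 67.28 d
K_eq = L_total / Σ(L/K) = 792 / 67.28 = 11.77 m/d
q = K_eq · i = 11.77 × 0.0014 = 0.01648 m/d (same in every zone)
Zone A: v = q/n = 0.01648/0.37 = 0.04454 m/d → t_A = 153/0.04454 = 3435 d
Zone B: v = q/n = 0.01648/0.04 = 0.4120 m/d → t_B = 513/0.4120 = 1245 d
Zone C: v = q/n = 0.01648/0.27 = 0.06104 m/d → t_C = 126/0.06104 = 2064 d
Total t = 3435 + 1245 + 2064 = 6744 d
   = 6744 / 365 = 18.5 yr

18.5 years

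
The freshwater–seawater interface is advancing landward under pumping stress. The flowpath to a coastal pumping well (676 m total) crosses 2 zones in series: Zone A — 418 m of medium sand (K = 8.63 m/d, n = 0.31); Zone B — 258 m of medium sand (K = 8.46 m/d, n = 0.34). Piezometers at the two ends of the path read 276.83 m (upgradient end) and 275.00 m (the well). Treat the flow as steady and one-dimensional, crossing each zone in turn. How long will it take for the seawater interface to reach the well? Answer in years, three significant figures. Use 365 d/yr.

25.7 years

Total head drop ΔH = 276.83 − 275.00 = 1.83 m
Steady 1-D flow in series ⇒ the Darcy flux q is identical in every zone and the zone head losses add (resistances L/K in series).
Σ(L/K) = 418/8.63 + 258/8.46 = 48.44 + 30.50 = 78.93 d
q = ΔH / Σ(L/K) = 1.83 / 78.93 = 0.02318 m/d (same in every zone)
Zone A: v = q/n = 0.02318/0.31 = 0.07479 m/d → t_A = 418/0.07479 = 5589 d
Zone B: v = q/n = 0.02318/0.34 = 0.06819 m/d → t_B = 258/0.06819 = 3784 d
Total t = 5589 + 3784 = 9373 d
   = 9373 / 365 = 25.7 yr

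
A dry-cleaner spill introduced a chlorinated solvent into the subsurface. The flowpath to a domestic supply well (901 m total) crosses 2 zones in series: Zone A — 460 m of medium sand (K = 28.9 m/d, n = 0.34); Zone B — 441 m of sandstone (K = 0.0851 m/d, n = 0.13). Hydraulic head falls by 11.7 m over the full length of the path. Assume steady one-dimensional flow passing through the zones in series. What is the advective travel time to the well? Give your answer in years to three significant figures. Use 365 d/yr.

Continuity: the same q passes through each zone, so ΔH = q·Σ(L_j/K_j) — the zones act as resistances in series.
Σ(L/K) = 460/28.9 + 441/0.0851 = 15.92 + 5182 = 5198 d
q = ΔH / Σ(L/K) = 11.7 / 5198 = 0.002251 m/d (same in every zone)
Zone A: v = q/n = 0.002251/0.34 = 0.006620 m/d → t_A = 460/0.006620 = 69490 d
Zone B: v = q/n = 0.002251/0.13 = 0.01731 m/d → t_B = 441/0.01731 = 25470 d
Total t = 69490 + 25470 = 94960 d
   = 94960 / 365 = 260 yr

260 years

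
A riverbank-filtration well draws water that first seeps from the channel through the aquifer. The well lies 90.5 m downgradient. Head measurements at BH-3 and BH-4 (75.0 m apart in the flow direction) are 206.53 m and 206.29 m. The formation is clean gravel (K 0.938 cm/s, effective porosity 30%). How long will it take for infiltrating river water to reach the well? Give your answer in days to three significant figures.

10.5 days

Hydraulic gradient i = (206.53 − 206.29) / 75.0 = 0.24 / 75.0 = 0.003200
K = 0.938 cm/s × 864 = 810.4 m/d
Specific discharge q = 810.4 × 0.003200 = 2.593 m/d
Seepage velocity v = q / n = 2.593 / 0.30 = 8.645 m/d
t = L / v = 90.5 / 8.645 = 10.47 d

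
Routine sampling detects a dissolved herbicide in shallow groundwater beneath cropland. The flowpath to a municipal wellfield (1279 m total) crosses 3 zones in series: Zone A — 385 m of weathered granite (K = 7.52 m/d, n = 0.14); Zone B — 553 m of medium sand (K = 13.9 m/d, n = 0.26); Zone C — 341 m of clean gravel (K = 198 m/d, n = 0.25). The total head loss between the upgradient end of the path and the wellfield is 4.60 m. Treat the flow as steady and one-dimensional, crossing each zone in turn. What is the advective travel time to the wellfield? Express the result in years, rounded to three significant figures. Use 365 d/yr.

Continuity: the same q passes through each zone, so ΔH = q·Σ(L_j/K_j) — the zones act as resistances in series.
Σ(L/K) = 385/7.52 + 553/13.9 + 341/198 = 51.20 + 39.78 + 1.722 = 92.70 d
q = ΔH / Σ(L/K) = 4.60 / 92.70 = 0.04962 m/d (same in every zone)
Zone A: v = q/n = 0.04962/0.14 = 0.3544 m/d → t_A = 385/0.3544 = 1086 d
Zone B: v = q/n = 0.04962/0.26 = 0.1908 m/d → t_B = 553/0.1908 = 2898 d
Zone C: v = q/n = 0.04962/0.25 = 0.1985 m/d → t_C = 341/0.1985 = 1718 d
Total t = 1086 + 2898 + 1718 = 5702 d
   = 5702 / 365 = 15.6 yr

15.6 years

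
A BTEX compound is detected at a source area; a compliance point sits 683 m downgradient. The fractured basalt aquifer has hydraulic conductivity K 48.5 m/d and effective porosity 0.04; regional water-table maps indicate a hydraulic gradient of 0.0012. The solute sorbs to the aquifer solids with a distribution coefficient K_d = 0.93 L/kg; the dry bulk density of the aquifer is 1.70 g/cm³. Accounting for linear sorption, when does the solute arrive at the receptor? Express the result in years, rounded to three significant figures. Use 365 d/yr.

q = Ki = 48.5 × 0.0012 = 0.05820 m/d
v = Ki/n = 48.5·0.0012/0.04 = 1.455 m/d
Retardation R = 1 + ρ_b·K_d/n = 1 + 1.70×0.93/0.04 = 40.53
Contaminant velocity v_c = v/R = 1.455/40.53 = 0.03590 m/d
t = L/v_c = 683/0.03590 = 19020 d
   = 19020/365 = 52.1 yr

52.1 years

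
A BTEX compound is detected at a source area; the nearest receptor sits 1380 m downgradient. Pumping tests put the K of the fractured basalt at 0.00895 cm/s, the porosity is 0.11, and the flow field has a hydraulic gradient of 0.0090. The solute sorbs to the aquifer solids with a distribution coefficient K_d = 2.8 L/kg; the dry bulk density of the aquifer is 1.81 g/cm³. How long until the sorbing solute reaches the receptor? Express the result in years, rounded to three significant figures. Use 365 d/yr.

K = 0.00895 cm/s × 864 = 7.733 m/d
q = Ki = 7.733 × 0.0090 = 0.06960 m/d
v = Ki/n = 7.733·0.0090/0.11 = 0.6327 m/d
Retardation R = 1 + ρ_b·K_d/n = 1 + 1.81×2.8/0.11 = 47.07
Contaminant velocity v_c = v/R = 0.6327/47.07 = 0.01344 m/d
t = L/v_c = 1380/0.01344 = 102700 d
   = 102700/365 = 281 yr

281 years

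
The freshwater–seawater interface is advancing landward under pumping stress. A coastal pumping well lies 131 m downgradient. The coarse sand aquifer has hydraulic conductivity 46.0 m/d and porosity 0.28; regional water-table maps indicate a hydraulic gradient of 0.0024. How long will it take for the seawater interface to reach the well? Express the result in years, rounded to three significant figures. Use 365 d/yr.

Darcy flux q = K·i = 46.0 × 0.0024 = 0.1104 m/d
v_s = q/n_e = 0.1104/0.28 = 0.3943 m/d
t = L / v = 131 / 0.3943 = 332.2 d
   = 332.2 / 365 = 0.910 yr

0.910 years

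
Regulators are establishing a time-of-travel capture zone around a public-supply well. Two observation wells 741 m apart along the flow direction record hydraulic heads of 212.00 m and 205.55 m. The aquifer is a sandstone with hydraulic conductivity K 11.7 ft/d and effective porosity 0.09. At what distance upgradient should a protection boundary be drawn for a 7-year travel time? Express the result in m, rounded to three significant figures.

881 m

Hydraulic gradient i = (212.00 − 205.55) / 741 = 6.45 / 741 = 0.008704
K = 11.7 ft/d × 0.3048 = 3.566 m/d
q = Ki = 3.566 × 0.008704 = 0.03104 m/d
v = Ki/n = 3.566·0.008704/0.09 = 0.3449 m/d
T = 7 yr × 365 = 2555 d
L = v × T = 0.3449 × 2555 = 881.2 m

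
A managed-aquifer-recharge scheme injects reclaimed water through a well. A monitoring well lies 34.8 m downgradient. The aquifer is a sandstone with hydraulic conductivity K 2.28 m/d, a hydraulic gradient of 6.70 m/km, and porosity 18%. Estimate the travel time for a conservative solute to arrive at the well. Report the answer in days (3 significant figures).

410 days

Darcy flux q = K·i = 2.28 × 0.0067 = 0.01528 m/d
Average linear velocity = 0.01528 / 0.18 = 0.08487 m/d
t = L / v = 34.8 / 0.08487 = 410.1 d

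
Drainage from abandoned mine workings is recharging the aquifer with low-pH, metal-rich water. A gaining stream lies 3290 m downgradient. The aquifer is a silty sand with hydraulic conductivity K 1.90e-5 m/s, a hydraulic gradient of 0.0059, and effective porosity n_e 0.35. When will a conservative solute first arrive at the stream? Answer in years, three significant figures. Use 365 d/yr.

K = 1.90e-5 m/s × 86400 s/d = 1.642 m/d
q = Ki = 1.642 × 0.0059 = 0.009685 m/d
v = Ki/n = 1.642·0.0059/0.35 = 0.02767 m/d
t = L / v = 3290 / 0.02767 = 118900 d
   = 118900 / 365 = 326 yr

326 years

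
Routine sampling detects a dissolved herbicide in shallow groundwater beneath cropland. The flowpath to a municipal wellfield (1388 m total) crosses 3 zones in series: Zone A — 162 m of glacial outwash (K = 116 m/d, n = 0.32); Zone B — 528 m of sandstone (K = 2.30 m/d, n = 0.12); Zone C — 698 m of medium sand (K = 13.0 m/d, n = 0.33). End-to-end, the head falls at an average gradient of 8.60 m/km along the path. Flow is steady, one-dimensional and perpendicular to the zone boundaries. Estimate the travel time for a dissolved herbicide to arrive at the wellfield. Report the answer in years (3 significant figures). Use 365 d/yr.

For zones in series the flux q is common to all zones; the equivalent conductivity is the harmonic (thickness-weighted) mean, K_eq = L_total / Σ(L_j/K_j).
Σ(L/K) = 162/116 + 528/2.30 + 698/13.0 = 1.397 + 229.6 + 53.69 = 284.7 d
K_eq = L_total / Σ(L/K) = 1388 / 284.7 = 4.876 m/d
q = K_eq · i = 4.876 × 0.0086 = 0.04193 m/d (same in every zone)
Zone A: v = q/n = 0.04193/0.32 = 0.1310 m/d → t_A = 162/0.1310 = 1236 d
Zone B: v = q/n = 0.04193/0.12 = 0.3495 m/d → t_B = 528/0.3495 = 1511 d
Zone C: v = q/n = 0.04193/0.33 = 0.1271 m/d → t_C = 698/0.1271 = 5493 d
Total t = 1236 + 1511 + 5493 = 8240 d
   = 8240 / 365 = 22.6 yr

22.6 years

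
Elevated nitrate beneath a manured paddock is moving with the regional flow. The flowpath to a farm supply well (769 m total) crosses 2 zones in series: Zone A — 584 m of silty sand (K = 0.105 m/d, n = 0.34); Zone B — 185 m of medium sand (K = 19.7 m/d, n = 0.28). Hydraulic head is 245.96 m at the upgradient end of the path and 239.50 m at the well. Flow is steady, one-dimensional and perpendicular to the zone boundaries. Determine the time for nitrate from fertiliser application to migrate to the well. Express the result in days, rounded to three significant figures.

216000 days

Total head drop ΔH = 245.96 − 239.50 = 6.46 m
Continuity: the same q passes through each zone, so ΔH = q·Σ(L_j/K_j) — the zones act as resistances in series.
Σ(L/K) = 584/0.105 + 185/19.7 = 5562 + 9.391 = 5571 d
q = ΔH / Σ(L/K) = 6.46 / 5571 = 0.001160 m/d (same in every zone)
Zone A: v = q/n = 0.001160/0.34 = 0.003410 m/d → t_A = 584/0.003410 = 171200 d
Zone B: v = q/n = 0.001160/0.28 = 0.004141 m/d → t_B = 185/0.004141 = 44670 d
Total t = 171200 + 44670 = 215900 d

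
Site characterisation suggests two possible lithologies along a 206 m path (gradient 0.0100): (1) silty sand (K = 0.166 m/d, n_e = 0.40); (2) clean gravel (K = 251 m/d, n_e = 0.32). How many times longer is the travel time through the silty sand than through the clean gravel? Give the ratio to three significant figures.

1890

Unit 1 (silty sand): v = 0.166×0.010/0.40 = 0.004150 m/d, t = 206/0.004150 = 49640 d
Unit 2 (clean gravel): v = 251×0.010/0.32 = 7.844 m/d, t = 206/7.844 = 26.26 d
t(silty sand) / t(clean gravel) = 49640/26.26 = 1890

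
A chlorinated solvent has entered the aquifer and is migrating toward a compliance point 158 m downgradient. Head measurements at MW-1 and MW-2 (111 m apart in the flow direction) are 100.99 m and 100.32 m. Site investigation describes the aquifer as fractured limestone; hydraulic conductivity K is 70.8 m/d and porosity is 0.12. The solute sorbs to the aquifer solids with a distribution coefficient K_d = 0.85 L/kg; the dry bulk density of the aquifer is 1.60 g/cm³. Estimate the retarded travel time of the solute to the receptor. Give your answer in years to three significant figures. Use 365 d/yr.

1.50 years

Hydraulic gradient i = (100.99 − 100.32) / 111 = 0.67 / 111 = 0.006036
Darcy flux q = K·i = 70.8 × 0.006036 = 0.4274 m/d
Seepage velocity v = q / n = 0.4274 / 0.12 = 3.561 m/d
Retardation R = 1 + ρ_b·K_d/n = 1 + 1.60×0.85/0.12 = 12.33
Contaminant velocity v_c = v/R = 3.561/12.33 = 0.2888 m/d
t = L/v_c = 158/0.2888 = 547.2 d
   = 547.2/365 = 1.50 yr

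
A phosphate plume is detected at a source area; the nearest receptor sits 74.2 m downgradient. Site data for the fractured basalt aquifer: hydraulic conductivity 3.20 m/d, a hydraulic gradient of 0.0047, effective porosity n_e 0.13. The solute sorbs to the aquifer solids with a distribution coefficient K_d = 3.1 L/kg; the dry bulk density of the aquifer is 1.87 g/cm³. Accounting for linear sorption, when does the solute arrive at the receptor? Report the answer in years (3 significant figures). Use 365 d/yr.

80.1 years

q = Ki = 3.20 × 0.0047 = 0.01504 m/d
v = Ki/n = 3.20·0.0047/0.13 = 0.1157 m/d
Retardation R = 1 + ρ_b·K_d/n = 1 + 1.87×3.1/0.13 = 45.59
Contaminant velocity v_c = v/R = 0.1157/45.59 = 0.002538 m/d
t = L/v_c = 74.2/0.002538 = 29240 d
   = 29240/365 = 80.1 yr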